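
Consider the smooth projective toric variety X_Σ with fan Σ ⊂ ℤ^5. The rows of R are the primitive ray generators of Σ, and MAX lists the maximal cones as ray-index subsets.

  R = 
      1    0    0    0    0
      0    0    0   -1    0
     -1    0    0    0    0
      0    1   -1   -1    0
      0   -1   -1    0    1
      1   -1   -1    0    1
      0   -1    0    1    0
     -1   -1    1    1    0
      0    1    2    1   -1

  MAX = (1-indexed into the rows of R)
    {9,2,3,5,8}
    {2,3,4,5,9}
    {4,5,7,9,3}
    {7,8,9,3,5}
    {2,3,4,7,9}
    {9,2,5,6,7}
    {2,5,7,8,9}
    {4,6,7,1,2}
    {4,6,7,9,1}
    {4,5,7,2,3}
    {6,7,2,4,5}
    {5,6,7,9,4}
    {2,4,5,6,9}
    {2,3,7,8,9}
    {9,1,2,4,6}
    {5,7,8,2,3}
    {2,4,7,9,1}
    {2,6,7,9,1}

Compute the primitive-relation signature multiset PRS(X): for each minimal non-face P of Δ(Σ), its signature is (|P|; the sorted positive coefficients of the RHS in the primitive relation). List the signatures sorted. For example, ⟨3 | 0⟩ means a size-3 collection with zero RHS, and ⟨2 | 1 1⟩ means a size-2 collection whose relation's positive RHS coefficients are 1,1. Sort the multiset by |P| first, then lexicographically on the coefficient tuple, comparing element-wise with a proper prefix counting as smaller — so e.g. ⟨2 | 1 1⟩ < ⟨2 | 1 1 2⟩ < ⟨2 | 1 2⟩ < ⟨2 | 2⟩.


The 9 primitive collections of Σ (r=9, n=5):

  P = {1,3}:  v_{1} + v_{3} = 0  so sig = ⟨2 | 0⟩
  P = {1,5}:  v_{1} + v_{5} = v_{6}  so sig = ⟨2 | 1⟩
  P = {3,6}:  v_{3} + v_{6} = v_{5}  so sig = ⟨2 | 1⟩
  P = {4,8}:  v_{4} + v_{8} = v_{3}  so sig = ⟨2 | 1⟩
  P = {1,8}:  v_{1} + v_{8} = v_{2} + v_{5} + v_{7} + v_{9}  so sig = ⟨2 | 1 1 1 1⟩
  P = {6,8}:  v_{6} + v_{8} = v_{2} + 2·v_{5} + v_{7} + v_{9}  so sig = ⟨2 | 1 1 1 2⟩
  P = {2,4,5,7,9}:  v_{2} + v_{4} + v_{5} + v_{7} + v_{9} = 0  so sig = ⟨5 | 0⟩
  P = {2,3,5,7,9}:  v_{2} + v_{3} + v_{5} + v_{7} + v_{9} = v_{8}  so sig = ⟨5 | 1⟩
  P = {2,4,6,7,9}:  v_{2} + v_{4} + v_{6} + v_{7} + v_{9} = v_{1}  so sig = ⟨5 | 1⟩

Signatures (|P|; sorted positive RHS coefficients), sorted:
[⟨2 | 0⟩, ⟨2 | 1⟩, ⟨2 | 1⟩, ⟨2 | 1⟩, ⟨2 | 1 1 1 1⟩, ⟨2 | 1 1 1 2⟩, ⟨5 | 0⟩, ⟨5 | 1⟩, ⟨5 | 1⟩]


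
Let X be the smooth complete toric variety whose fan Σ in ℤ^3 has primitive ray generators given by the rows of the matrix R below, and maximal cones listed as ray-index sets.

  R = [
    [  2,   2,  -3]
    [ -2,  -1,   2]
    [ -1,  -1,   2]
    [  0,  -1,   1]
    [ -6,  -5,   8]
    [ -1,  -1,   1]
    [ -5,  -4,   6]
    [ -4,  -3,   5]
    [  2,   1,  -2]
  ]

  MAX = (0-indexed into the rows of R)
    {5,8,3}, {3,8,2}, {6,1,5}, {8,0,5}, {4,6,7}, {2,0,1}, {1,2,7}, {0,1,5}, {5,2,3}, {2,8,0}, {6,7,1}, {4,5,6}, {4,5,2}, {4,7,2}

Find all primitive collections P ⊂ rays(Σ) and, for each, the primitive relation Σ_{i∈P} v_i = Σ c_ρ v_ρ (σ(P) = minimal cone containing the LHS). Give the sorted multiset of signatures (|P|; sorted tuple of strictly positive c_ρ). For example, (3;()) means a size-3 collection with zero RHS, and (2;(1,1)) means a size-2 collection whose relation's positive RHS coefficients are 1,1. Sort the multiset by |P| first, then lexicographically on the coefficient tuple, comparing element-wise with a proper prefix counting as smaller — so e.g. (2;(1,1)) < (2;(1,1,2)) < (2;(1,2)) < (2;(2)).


18 collections generate NE(X_Σ); each relation:

  P = {1,8}:  v_{1} + v_{8} = 0 — sig = (2;())
  P = {0,3}:  v_{0} + v_{3} = v_{8} — sig = (2;(1))
  P = {0,4}:  v_{0} + v_{4} = v_{7} — sig = (2;(1))
  P = {0,7}:  v_{0} + v_{7} = v_{1} — sig = (2;(1))
  P = {2,6}:  v_{2} + v_{6} = v_{4} — sig = (2;(1))
  P = {5,7}:  v_{5} + v_{7} = v_{6} — sig = (2;(1))
  P = {0,6}:  v_{0} + v_{6} = v_{1} + v_{5} — sig = (2;(1,1))
  P = {1,3}:  v_{1} + v_{3} = v_{2} + v_{5} — sig = (2;(1,1))
  P = {7,8}:  v_{7} + v_{8} = v_{2} + v_{5} — sig = (2;(1,1))
  P = {6,8}:  v_{6} + v_{8} = v_{2} + 2·v_{5} — sig = (2;(1,2))
  P = {1,4}:  v_{1} + v_{4} = 2·v_{7} — sig = (2;(2))
  P = {3,7}:  v_{3} + v_{7} = 2·v_{2} + 2·v_{5} — sig = (2;(2,2))
  P = {4,8}:  v_{4} + v_{8} = 2·v_{2} + 2·v_{5} — sig = (2;(2,2))
  P = {3,6}:  v_{3} + v_{6} = 2·v_{2} + 3·v_{5} — sig = (2;(2,3))
  P = {3,4}:  v_{3} + v_{4} = 3·v_{2} + 3·v_{5} — sig = (2;(3,3))
  P = {0,2,5}:  v_{0} + v_{2} + v_{5} = 0 — sig = (3;())
  P = {1,2,5}:  v_{1} + v_{2} + v_{5} = v_{7} — sig = (3;(1))
  P = {2,5,8}:  v_{2} + v_{5} + v_{8} = v_{3} — sig = (3;(1))

Sorted signature multiset PRS(X):
    |P|=2: 15 collections, coeffs (), (1), (1), (1), (1), (1), (1,1), (1,1), (1,1), (1,2), (2), (2,2), (2,2), (2,3), (3,3)
    |P|=3: 3 collections, coeffs (), (1), (1)


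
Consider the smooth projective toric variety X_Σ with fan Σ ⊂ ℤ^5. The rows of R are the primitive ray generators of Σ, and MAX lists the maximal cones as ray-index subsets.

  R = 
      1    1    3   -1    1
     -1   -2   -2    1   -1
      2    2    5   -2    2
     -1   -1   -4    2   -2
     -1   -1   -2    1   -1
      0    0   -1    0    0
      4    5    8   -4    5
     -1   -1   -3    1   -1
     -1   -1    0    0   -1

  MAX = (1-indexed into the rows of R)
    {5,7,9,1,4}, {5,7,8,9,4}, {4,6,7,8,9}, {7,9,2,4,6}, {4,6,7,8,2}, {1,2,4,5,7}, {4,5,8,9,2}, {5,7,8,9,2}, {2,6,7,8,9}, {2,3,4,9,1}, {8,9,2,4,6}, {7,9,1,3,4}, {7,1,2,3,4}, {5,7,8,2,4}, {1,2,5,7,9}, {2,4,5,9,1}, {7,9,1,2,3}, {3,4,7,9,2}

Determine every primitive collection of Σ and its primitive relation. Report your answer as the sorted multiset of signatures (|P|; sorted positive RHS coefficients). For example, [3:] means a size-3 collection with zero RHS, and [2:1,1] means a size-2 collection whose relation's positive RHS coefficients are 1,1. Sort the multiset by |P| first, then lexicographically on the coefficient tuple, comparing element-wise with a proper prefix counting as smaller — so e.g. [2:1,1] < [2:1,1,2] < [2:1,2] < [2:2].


Σ has 9 primitive collections:

  P={1,8}:  v_{1} + v_{8} = 0  →  sig = [2:]
  P={3,5}:  v_{3} + v_{5} = v_{1}  →  sig = [2:1]
  P={5,6}:  v_{5} + v_{6} = v_{8}  →  sig = [2:1]
  P={1,6}:  v_{1} + v_{6} = v_{2} + v_{4} + v_{7} + v_{9}  →  sig = [2:1,1,1,1]
  P={3,8}:  v_{3} + v_{8} = v_{2} + v_{4} + v_{7} + v_{9}  →  sig = [2:1,1,1,1]
  P={3,6}:  v_{3} + v_{6} = 2·v_{2} + 2·v_{4} + 2·v_{7} + 2·v_{9}  →  sig = [2:2,2,2,2]
  P={2,4,5,7,9}:  v_{2} + v_{4} + v_{5} + v_{7} + v_{9} = 0  →  sig = [5:]
  P={1,2,4,7,9}:  v_{1} + v_{2} + v_{4} + v_{7} + v_{9} = v_{3}  →  sig = [5:1]
  P={2,4,7,8,9}:  v_{2} + v_{4} + v_{7} + v_{8} + v_{9} = v_{6}  →  sig = [5:1]

so the primitive-relation signature multiset is
    |P|=2: 6 collections, coeffs (), (1), (1), (1,1,1,1), (1,1,1,1), (2,2,2,2)
    |P|=5: 3 collections, coeffs (), (1), (1)


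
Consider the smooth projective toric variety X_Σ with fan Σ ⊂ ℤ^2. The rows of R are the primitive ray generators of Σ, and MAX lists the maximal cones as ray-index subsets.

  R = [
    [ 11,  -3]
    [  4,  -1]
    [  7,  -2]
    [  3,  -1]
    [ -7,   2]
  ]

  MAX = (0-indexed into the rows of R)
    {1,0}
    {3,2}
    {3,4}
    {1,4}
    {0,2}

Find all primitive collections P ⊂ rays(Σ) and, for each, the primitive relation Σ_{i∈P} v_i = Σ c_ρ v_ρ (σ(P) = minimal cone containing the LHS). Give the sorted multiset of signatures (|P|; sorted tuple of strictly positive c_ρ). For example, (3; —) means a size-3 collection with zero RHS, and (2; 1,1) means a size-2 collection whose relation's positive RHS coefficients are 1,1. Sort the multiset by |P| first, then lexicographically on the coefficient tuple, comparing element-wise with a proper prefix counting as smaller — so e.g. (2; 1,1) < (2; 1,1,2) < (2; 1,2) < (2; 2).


5 minimal non-faces of Δ(Σ) (on 5 rays):

  {2,4}:  v_{2} + v_{4} = 0 — sig = (2; —)
  {0,4}:  v_{0} + v_{4} = v_{1} — sig = (2; 1)
  {1,2}:  v_{1} + v_{2} = v_{0} — sig = (2; 1)
  {1,3}:  v_{1} + v_{3} = v_{2} — sig = (2; 1)
  {0,3}:  v_{0} + v_{3} = 2·v_{2} — sig = (2; 2)

Hence PRS(X_Σ) =
    |P|=2: 5 collections, coeffs (), (1), (1), (1), (2)


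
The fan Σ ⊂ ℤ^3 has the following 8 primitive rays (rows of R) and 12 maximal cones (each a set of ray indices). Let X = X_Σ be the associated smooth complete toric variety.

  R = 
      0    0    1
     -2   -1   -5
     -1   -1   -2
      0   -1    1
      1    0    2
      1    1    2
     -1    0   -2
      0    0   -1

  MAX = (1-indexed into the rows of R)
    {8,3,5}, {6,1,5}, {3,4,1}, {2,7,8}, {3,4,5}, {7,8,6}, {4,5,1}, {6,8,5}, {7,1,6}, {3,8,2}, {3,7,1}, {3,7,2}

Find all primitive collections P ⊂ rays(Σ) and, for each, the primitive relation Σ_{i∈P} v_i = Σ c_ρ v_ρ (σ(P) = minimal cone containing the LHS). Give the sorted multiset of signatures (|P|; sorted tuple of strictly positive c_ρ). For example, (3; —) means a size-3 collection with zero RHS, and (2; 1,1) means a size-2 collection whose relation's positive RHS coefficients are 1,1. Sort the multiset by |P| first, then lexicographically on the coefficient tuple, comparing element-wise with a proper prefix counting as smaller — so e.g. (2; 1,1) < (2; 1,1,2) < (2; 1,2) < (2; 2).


Minimal non-faces — 12 found among 8 rays, 12 max cones:

  P = {1,8}:  v_{1} + v_{8} = 0  so sig = (2; —)
  P = {3,6}:  v_{3} + v_{6} = 0  so sig = (2; —)
  P = {5,7}:  v_{5} + v_{7} = 0  so sig = (2; —)
  P = {1,2}:  v_{1} + v_{2} = v_{3} + v_{7}  so sig = (2; 1,1)
  P = {2,5}:  v_{2} + v_{5} = v_{3} + v_{8}  so sig = (2; 1,1)
  P = {2,6}:  v_{2} + v_{6} = v_{7} + v_{8}  so sig = (2; 1,1)
  P = {4,6}:  v_{4} + v_{6} = v_{1} + v_{5}  so sig = (2; 1,1)
  P = {4,7}:  v_{4} + v_{7} = v_{1} + v_{3}  so sig = (2; 1,1)
  P = {4,8}:  v_{4} + v_{8} = v_{3} + v_{5}  so sig = (2; 1,1)
  P = {2,4}:  v_{2} + v_{4} = 2·v_{3}  so sig = (2; 2)
  P = {1,3,5}:  v_{1} + v_{3} + v_{5} = v_{4}  so sig = (3; 1)
  P = {3,7,8}:  v_{3} + v_{7} + v_{8} = v_{2}  so sig = (3; 1)

so the primitive-relation signature multiset is
    (2; —)
    (2; —)
    (2; —)
    (2; 1,1)
    (2; 1,1)
    (2; 1,1)
    (2; 1,1)
    (2; 1,1)
    (2; 1,1)
    (2; 2)
    (3; 1)
    (3; 1)


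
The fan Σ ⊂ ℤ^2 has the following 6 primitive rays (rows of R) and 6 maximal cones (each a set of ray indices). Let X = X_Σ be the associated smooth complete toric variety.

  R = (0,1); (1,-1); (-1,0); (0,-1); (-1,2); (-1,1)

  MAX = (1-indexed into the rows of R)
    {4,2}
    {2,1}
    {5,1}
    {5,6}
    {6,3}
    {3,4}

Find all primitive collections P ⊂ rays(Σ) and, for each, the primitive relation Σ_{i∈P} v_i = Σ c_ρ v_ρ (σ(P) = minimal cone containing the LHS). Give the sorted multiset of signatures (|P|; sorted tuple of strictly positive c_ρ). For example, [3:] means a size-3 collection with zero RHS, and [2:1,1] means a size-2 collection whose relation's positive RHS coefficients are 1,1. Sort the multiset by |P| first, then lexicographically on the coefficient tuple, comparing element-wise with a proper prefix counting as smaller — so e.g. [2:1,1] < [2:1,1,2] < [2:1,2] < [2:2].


The 9 primitive collections of Σ (r=6, n=2):

  • {1,4}:  v_{1} + v_{4} = 0  so sig = [2:]
  • {2,6}:  v_{2} + v_{6} = 0  so sig = [2:]
  • {1,3}:  v_{1} + v_{3} = v_{6}  so sig = [2:1]
  • {1,6}:  v_{1} + v_{6} = v_{5}  so sig = [2:1]
  • {2,3}:  v_{2} + v_{3} = v_{4}  so sig = [2:1]
  • {2,5}:  v_{2} + v_{5} = v_{1}  so sig = [2:1]
  • {4,5}:  v_{4} + v_{5} = v_{6}  so sig = [2:1]
  • {4,6}:  v_{4} + v_{6} = v_{3}  so sig = [2:1]
  • {3,5}:  v_{3} + v_{5} = 2·v_{6}  so sig = [2:2]

Sorted signature multiset PRS(X):
    [2:]
    [2:]
    [2:1]
    [2:1]
    [2:1]
    [2:1]
    [2:1]
    [2:1]
    [2:2]


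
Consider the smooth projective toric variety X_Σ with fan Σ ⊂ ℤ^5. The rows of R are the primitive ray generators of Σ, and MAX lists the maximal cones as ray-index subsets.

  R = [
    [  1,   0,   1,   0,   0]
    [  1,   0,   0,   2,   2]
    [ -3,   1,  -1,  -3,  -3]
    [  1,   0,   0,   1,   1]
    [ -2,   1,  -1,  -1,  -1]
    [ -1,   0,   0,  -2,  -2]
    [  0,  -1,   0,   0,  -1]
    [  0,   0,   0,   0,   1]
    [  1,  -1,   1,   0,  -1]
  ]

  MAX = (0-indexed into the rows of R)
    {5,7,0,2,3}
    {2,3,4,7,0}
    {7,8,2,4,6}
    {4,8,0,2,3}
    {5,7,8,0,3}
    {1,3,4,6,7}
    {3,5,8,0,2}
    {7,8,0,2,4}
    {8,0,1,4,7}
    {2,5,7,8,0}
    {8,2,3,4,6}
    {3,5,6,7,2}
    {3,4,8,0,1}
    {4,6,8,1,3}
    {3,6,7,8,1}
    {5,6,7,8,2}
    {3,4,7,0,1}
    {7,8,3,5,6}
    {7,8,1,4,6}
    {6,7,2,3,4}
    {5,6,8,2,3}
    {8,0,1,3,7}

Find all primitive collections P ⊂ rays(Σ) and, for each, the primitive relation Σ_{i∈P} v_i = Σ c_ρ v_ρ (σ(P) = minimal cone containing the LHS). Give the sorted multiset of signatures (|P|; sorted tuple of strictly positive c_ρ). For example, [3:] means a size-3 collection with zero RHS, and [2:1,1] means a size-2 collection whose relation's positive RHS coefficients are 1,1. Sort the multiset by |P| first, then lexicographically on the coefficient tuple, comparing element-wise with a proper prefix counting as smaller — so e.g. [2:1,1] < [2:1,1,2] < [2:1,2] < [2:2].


6 minimal non-faces of Δ(Σ) (on 9 rays):

  P = {1,5}:  v_{1} + v_{5} = 0  so sig = [2:]
  P = {0,6}:  v_{0} + v_{6} = v_{8}  so sig = [2:1]
  P = {1,2}:  v_{1} + v_{2} = v_{4}  so sig = [2:1]
  P = {4,5}:  v_{4} + v_{5} = v_{2}  so sig = [2:1]
  P = {3,4,7,8}:  v_{3} + v_{4} + v_{7} + v_{8} = 0  so sig = [4:]
  P = {2,3,7,8}:  v_{2} + v_{3} + v_{7} + v_{8} = v_{5}  so sig = [4:1]

Hence PRS(X_Σ) =
    |P|=2: 4 collections, coeffs (), (1), (1), (1)
    |P|=4: 2 collections, coeffs (), (1)


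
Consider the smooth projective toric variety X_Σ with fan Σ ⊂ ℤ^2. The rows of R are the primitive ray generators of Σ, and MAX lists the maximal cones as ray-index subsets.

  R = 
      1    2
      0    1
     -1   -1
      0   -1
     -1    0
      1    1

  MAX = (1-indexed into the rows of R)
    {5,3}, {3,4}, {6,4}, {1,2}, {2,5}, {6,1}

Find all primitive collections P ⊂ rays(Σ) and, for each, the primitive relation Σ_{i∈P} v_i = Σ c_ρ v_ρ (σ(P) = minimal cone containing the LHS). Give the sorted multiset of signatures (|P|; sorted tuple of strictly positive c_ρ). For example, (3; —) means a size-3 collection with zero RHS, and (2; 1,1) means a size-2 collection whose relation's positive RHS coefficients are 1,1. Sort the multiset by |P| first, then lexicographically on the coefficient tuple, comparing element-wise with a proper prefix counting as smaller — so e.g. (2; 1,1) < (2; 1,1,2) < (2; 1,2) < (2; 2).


Σ has 9 primitive collections:

  • {2,4}:  v_{2} + v_{4} = 0  ⟹  sig = (2; —)
  • {3,6}:  v_{3} + v_{6} = 0  ⟹  sig = (2; —)
  • {1,3}:  v_{1} + v_{3} = v_{2}  ⟹  sig = (2; 1)
  • {1,4}:  v_{1} + v_{4} = v_{6}  ⟹  sig = (2; 1)
  • {2,3}:  v_{2} + v_{3} = v_{5}  ⟹  sig = (2; 1)
  • {2,6}:  v_{2} + v_{6} = v_{1}  ⟹  sig = (2; 1)
  • {4,5}:  v_{4} + v_{5} = v_{3}  ⟹  sig = (2; 1)
  • {5,6}:  v_{5} + v_{6} = v_{2}  ⟹  sig = (2; 1)
  • {1,5}:  v_{1} + v_{5} = 2·v_{2}  ⟹  sig = (2; 2)

Sorted signature multiset PRS(X):
[(2; —), (2; —), (2; 1), (2; 1), (2; 1), (2; 1), (2; 1), (2; 1), (2; 2)]


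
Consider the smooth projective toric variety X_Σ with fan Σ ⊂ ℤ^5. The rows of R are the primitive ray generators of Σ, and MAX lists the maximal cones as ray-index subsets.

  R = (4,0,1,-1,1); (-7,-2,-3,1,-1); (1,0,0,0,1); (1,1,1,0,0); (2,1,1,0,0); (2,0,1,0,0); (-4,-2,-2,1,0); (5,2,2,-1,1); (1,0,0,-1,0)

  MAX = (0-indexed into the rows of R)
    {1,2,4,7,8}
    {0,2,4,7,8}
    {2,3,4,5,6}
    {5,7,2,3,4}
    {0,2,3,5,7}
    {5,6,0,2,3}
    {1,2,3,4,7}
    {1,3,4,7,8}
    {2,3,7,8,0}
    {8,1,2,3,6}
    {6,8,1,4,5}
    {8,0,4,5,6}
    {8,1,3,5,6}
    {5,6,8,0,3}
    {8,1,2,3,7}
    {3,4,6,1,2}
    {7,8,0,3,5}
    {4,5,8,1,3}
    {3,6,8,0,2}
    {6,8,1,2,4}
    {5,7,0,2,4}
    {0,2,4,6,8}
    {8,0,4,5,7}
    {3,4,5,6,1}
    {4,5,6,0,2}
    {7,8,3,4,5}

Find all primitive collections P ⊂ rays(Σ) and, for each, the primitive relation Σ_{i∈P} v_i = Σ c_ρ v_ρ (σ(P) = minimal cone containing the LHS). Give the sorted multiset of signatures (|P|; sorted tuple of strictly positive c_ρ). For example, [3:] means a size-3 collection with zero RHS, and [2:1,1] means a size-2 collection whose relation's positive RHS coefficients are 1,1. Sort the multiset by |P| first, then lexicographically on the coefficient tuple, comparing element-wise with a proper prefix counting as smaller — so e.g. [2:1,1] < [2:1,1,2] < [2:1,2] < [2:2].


Δ(Σ) — 9 vertices, 8 min non-faces:

  P={6,7}:  v_{6} + v_{7} = v_{2}  ⟹  sig = [2:1]
  P={0,1}:  v_{0} + v_{1} = v_{6} + v_{8}  ⟹  sig = [2:1,1]
  P={1,5,7}:  v_{1} + v_{5} + v_{7} = 0  ⟹  sig = [3:]
  P={1,2,5}:  v_{1} + v_{2} + v_{5} = v_{6}  ⟹  sig = [3:1]
  P={2,5,8}:  v_{2} + v_{5} + v_{8} = v_{0}  ⟹  sig = [3:1]
  P={0,3,4}:  v_{0} + v_{3} + v_{4} = v_{5} + v_{7}  ⟹  sig = [3:1,1]
  P={3,4,6,8}:  v_{3} + v_{4} + v_{6} + v_{8} = 0  ⟹  sig = [4:]
  P={2,3,4,8}:  v_{2} + v_{3} + v_{4} + v_{8} = v_{7}  ⟹  sig = [4:1]

Sorted signature multiset PRS(X):
    [2:1]
    [2:1,1]
    [3:]
    [3:1]
    [3:1]
    [3:1,1]
    [4:]
    [4:1]


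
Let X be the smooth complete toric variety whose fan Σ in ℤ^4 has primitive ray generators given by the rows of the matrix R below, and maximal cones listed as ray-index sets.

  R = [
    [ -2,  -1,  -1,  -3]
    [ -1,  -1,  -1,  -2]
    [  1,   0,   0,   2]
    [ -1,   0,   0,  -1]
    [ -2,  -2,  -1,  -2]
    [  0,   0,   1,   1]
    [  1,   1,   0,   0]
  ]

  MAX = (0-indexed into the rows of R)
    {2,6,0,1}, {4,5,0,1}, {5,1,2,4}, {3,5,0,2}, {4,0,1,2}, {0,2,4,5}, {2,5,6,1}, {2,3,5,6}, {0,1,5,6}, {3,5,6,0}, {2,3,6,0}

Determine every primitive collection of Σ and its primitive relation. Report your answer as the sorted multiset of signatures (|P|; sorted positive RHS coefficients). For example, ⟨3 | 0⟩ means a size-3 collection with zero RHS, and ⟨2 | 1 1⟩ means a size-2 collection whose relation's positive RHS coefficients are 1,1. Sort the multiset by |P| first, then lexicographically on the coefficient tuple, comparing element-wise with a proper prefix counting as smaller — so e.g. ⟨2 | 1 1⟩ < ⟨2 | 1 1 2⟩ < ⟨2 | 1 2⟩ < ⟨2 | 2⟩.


5 minimal non-faces of Δ(Σ) (on 7 rays):

  {1,3}:  v_{1} + v_{3} = v_{0} — sig = ⟨2 | 1⟩
  {4,6}:  v_{4} + v_{6} = v_{1} — sig = ⟨2 | 1⟩
  {3,4}:  v_{3} + v_{4} = 2·v_{0} + v_{2} + v_{5} — sig = ⟨2 | 1 1 2⟩
  {0,2,5,6}:  v_{0} + v_{2} + v_{5} + v_{6} = 0 — sig = ⟨4 | 0⟩
  {0,1,2,5}:  v_{0} + v_{1} + v_{2} + v_{5} = v_{4} — sig = ⟨4 | 1⟩

Sorted signature multiset PRS(X):
[⟨2 | 1⟩, ⟨2 | 1⟩, ⟨2 | 1 1 2⟩, ⟨4 | 0⟩, ⟨4 | 1⟩]


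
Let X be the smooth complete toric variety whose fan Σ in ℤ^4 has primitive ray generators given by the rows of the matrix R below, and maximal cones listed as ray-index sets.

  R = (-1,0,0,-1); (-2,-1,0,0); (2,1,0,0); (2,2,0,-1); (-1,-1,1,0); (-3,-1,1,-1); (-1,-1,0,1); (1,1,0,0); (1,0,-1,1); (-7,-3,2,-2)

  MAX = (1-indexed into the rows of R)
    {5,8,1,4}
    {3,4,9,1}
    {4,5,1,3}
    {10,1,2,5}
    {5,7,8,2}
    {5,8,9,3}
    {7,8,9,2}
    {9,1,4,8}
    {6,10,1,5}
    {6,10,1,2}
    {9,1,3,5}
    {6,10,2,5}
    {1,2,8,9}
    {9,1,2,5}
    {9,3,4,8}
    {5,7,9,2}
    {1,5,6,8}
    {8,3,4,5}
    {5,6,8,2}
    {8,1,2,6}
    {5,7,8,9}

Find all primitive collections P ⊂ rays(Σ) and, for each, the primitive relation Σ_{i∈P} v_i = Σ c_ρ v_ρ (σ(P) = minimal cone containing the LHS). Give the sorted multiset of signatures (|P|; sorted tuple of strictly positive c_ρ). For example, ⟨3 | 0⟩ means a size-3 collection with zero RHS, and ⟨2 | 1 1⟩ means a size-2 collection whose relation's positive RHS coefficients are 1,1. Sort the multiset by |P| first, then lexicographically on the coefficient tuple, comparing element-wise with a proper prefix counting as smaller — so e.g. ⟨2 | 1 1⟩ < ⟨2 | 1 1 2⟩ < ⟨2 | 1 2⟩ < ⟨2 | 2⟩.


20 collections generate NE(X_Σ); each relation:

  P={2,3}:  v_{2} + v_{3} = 0  ⟹  sig = ⟨2 | 0⟩
  P={1,7}:  v_{1} + v_{7} = v_{2}  ⟹  sig = ⟨2 | 1⟩
  P={4,7}:  v_{4} + v_{7} = v_{8}  ⟹  sig = ⟨2 | 1⟩
  P={6,9}:  v_{6} + v_{9} = v_{2}  ⟹  sig = ⟨2 | 1⟩
  P={2,4}:  v_{2} + v_{4} = v_{1} + v_{8}  ⟹  sig = ⟨2 | 1 1⟩
  P={3,6}:  v_{3} + v_{6} = v_{1} + v_{5} + v_{8}  ⟹  sig = ⟨2 | 1 1 1⟩
  P={3,7}:  v_{3} + v_{7} = v_{5} + v_{8} + v_{9}  ⟹  sig = ⟨2 | 1 1 1⟩
  P={3,10}:  v_{3} + v_{10} = v_{1} + v_{5} + v_{6}  ⟹  sig = ⟨2 | 1 1 1⟩
  P={4,10}:  v_{4} + v_{10} = 2·v_{1} + v_{5} + v_{6} + v_{8}  ⟹  sig = ⟨2 | 1 1 1 2⟩
  P={6,7}:  v_{6} + v_{7} = 2·v_{2} + v_{5} + v_{8}  ⟹  sig = ⟨2 | 1 1 2⟩
  P={7,10}:  v_{7} + v_{10} = 2·v_{2} + v_{5} + v_{6}  ⟹  sig = ⟨2 | 1 1 2⟩
  P={9,10}:  v_{9} + v_{10} = v_{1} + 2·v_{2} + v_{5}  ⟹  sig = ⟨2 | 1 1 2⟩
  P={4,6}:  v_{4} + v_{6} = 2·v_{1} + v_{5} + 2·v_{8}  ⟹  sig = ⟨2 | 1 2 2⟩
  P={8,10}:  v_{8} + v_{10} = 2·v_{6}  ⟹  sig = ⟨2 | 2⟩
  P={1,3,8}:  v_{1} + v_{3} + v_{8} = v_{4}  ⟹  sig = ⟨3 | 1⟩
  P={4,5,9}:  v_{4} + v_{5} + v_{9} = v_{3}  ⟹  sig = ⟨3 | 1⟩
  P={1,5,8,9}:  v_{1} + v_{5} + v_{8} + v_{9} = 0  ⟹  sig = ⟨4 | 0⟩
  P={1,2,5,6}:  v_{1} + v_{2} + v_{5} + v_{6} = v_{10}  ⟹  sig = ⟨4 | 1⟩
  P={1,2,5,8}:  v_{1} + v_{2} + v_{5} + v_{8} = v_{6}  ⟹  sig = ⟨4 | 1⟩
  P={2,5,8,9}:  v_{2} + v_{5} + v_{8} + v_{9} = v_{7}  ⟹  sig = ⟨4 | 1⟩

Hence PRS(X_Σ) =
[⟨2 | 0⟩, ⟨2 | 1⟩, ⟨2 | 1⟩, ⟨2 | 1⟩, ⟨2 | 1 1⟩, ⟨2 | 1 1 1⟩, ⟨2 | 1 1 1⟩, ⟨2 | 1 1 1⟩, ⟨2 | 1 1 1 2⟩, ⟨2 | 1 1 2⟩, ⟨2 | 1 1 2⟩, ⟨2 | 1 1 2⟩, ⟨2 | 1 2 2⟩, ⟨2 | 2⟩, ⟨3 | 1⟩, ⟨3 | 1⟩, ⟨4 | 0⟩, ⟨4 | 1⟩, ⟨4 | 1⟩, ⟨4 | 1⟩]


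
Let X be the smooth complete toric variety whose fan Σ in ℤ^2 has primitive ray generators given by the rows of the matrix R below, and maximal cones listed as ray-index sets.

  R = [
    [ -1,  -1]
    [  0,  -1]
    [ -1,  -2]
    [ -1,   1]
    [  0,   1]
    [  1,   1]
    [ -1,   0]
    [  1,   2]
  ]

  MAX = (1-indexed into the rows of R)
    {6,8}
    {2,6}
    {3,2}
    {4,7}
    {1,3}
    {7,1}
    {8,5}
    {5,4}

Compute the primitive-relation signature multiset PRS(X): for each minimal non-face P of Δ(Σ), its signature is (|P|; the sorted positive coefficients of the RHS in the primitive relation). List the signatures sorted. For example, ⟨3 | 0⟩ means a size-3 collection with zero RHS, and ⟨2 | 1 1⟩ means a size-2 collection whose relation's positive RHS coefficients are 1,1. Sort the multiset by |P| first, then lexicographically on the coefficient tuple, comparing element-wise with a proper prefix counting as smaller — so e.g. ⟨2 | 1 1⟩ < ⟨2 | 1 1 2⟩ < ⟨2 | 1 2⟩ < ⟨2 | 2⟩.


20 collections generate NE(X_Σ); each relation:

  P = {1,6}:  v_{1} + v_{6} = 0  ⇒ sig = ⟨2 | 0⟩
  P = {2,5}:  v_{2} + v_{5} = 0  ⇒ sig = ⟨2 | 0⟩
  P = {3,8}:  v_{3} + v_{8} = 0  ⇒ sig = ⟨2 | 0⟩
  P = {1,2}:  v_{1} + v_{2} = v_{3}  ⇒ sig = ⟨2 | 1⟩
  P = {1,5}:  v_{1} + v_{5} = v_{7}  ⇒ sig = ⟨2 | 1⟩
  P = {1,8}:  v_{1} + v_{8} = v_{5}  ⇒ sig = ⟨2 | 1⟩
  P = {2,4}:  v_{2} + v_{4} = v_{7}  ⇒ sig = ⟨2 | 1⟩
  P = {2,7}:  v_{2} + v_{7} = v_{1}  ⇒ sig = ⟨2 | 1⟩
  P = {2,8}:  v_{2} + v_{8} = v_{6}  ⇒ sig = ⟨2 | 1⟩
  P = {3,5}:  v_{3} + v_{5} = v_{1}  ⇒ sig = ⟨2 | 1⟩
  P = {3,6}:  v_{3} + v_{6} = v_{2}  ⇒ sig = ⟨2 | 1⟩
  P = {5,6}:  v_{5} + v_{6} = v_{8}  ⇒ sig = ⟨2 | 1⟩
  P = {5,7}:  v_{5} + v_{7} = v_{4}  ⇒ sig = ⟨2 | 1⟩
  P = {6,7}:  v_{6} + v_{7} = v_{5}  ⇒ sig = ⟨2 | 1⟩
  P = {3,4}:  v_{3} + v_{4} = v_{1} + v_{7}  ⇒ sig = ⟨2 | 1 1⟩
  P = {1,4}:  v_{1} + v_{4} = 2·v_{7}  ⇒ sig = ⟨2 | 2⟩
  P = {3,7}:  v_{3} + v_{7} = 2·v_{1}  ⇒ sig = ⟨2 | 2⟩
  P = {4,6}:  v_{4} + v_{6} = 2·v_{5}  ⇒ sig = ⟨2 | 2⟩
  P = {7,8}:  v_{7} + v_{8} = 2·v_{5}  ⇒ sig = ⟨2 | 2⟩
  P = {4,8}:  v_{4} + v_{8} = 3·v_{5}  ⇒ sig = ⟨2 | 3⟩

so the primitive-relation signature multiset is
[⟨2 | 0⟩, ⟨2 | 0⟩, ⟨2 | 0⟩, ⟨2 | 1⟩, ⟨2 | 1⟩, ⟨2 | 1⟩, ⟨2 | 1⟩, ⟨2 | 1⟩, ⟨2 | 1⟩, ⟨2 | 1⟩, ⟨2 | 1⟩, ⟨2 | 1⟩, ⟨2 | 1⟩, ⟨2 | 1⟩, ⟨2 | 1 1⟩, ⟨2 | 2⟩, ⟨2 | 2⟩, ⟨2 | 2⟩, ⟨2 | 2⟩, ⟨2 | 3⟩]


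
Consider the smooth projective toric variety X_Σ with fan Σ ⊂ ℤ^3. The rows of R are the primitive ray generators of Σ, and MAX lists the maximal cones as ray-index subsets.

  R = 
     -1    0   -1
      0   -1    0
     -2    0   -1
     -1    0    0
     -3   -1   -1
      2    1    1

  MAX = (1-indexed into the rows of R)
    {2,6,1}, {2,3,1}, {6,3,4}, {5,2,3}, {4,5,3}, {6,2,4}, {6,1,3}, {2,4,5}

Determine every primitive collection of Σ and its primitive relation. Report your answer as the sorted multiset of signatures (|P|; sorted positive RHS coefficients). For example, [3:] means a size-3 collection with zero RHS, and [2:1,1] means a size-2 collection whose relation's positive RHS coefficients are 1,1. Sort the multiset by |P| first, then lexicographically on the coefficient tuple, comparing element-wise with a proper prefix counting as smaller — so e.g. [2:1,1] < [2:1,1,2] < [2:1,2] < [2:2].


The 5 primitive collections of Σ (r=6, n=3):

  P = {1,4}:  v_{1} + v_{4} = v_{3}  so sig = [2:1]
  P = {5,6}:  v_{5} + v_{6} = v_{4}  so sig = [2:1]
  P = {1,5}:  v_{1} + v_{5} = v_{2} + 2·v_{3}  so sig = [2:1,2]
  P = {2,3,6}:  v_{2} + v_{3} + v_{6} = 0  so sig = [3:]
  P = {2,3,4}:  v_{2} + v_{3} + v_{4} = v_{5}  so sig = [3:1]

so the primitive-relation signature multiset is
[[2:1], [2:1], [2:1,2], [3:], [3:1]]


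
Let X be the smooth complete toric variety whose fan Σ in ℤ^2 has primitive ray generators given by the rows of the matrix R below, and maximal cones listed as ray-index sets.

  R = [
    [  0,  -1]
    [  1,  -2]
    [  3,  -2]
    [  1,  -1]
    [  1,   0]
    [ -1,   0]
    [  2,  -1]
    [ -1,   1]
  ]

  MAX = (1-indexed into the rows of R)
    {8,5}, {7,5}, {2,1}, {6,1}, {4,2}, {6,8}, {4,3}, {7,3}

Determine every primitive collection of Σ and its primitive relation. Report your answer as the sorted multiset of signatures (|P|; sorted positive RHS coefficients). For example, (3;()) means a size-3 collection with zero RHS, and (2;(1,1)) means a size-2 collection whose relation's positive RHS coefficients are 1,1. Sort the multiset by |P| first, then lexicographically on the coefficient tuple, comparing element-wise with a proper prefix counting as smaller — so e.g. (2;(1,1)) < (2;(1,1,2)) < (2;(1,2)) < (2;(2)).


Primitive collections (20):

  {4,8}:  v_{4} + v_{8} = 0  so sig = (2;())
  {5,6}:  v_{5} + v_{6} = 0  so sig = (2;())
  {1,4}:  v_{1} + v_{4} = v_{2}  so sig = (2;(1))
  {1,5}:  v_{1} + v_{5} = v_{4}  so sig = (2;(1))
  {1,8}:  v_{1} + v_{8} = v_{6}  so sig = (2;(1))
  {2,8}:  v_{2} + v_{8} = v_{1}  so sig = (2;(1))
  {3,8}:  v_{3} + v_{8} = v_{7}  so sig = (2;(1))
  {4,5}:  v_{4} + v_{5} = v_{7}  so sig = (2;(1))
  {4,6}:  v_{4} + v_{6} = v_{1}  so sig = (2;(1))
  {4,7}:  v_{4} + v_{7} = v_{3}  so sig = (2;(1))
  {6,7}:  v_{6} + v_{7} = v_{4}  so sig = (2;(1))
  {7,8}:  v_{7} + v_{8} = v_{5}  so sig = (2;(1))
  {1,7}:  v_{1} + v_{7} = 2·v_{4}  so sig = (2;(2))
  {2,5}:  v_{2} + v_{5} = 2·v_{4}  so sig = (2;(2))
  {2,6}:  v_{2} + v_{6} = 2·v_{1}  so sig = (2;(2))
  {3,5}:  v_{3} + v_{5} = 2·v_{7}  so sig = (2;(2))
  {3,6}:  v_{3} + v_{6} = 2·v_{4}  so sig = (2;(2))
  {1,3}:  v_{1} + v_{3} = 3·v_{4}  so sig = (2;(3))
  {2,7}:  v_{2} + v_{7} = 3·v_{4}  so sig = (2;(3))
  {2,3}:  v_{2} + v_{3} = 4·v_{4}  so sig = (2;(4))

so the primitive-relation signature multiset is
{ (2;()) ×2,  (2;(1)) ×10,  (2;(2)) ×5,  (2;(3)) ×2,  (2;(4)) }


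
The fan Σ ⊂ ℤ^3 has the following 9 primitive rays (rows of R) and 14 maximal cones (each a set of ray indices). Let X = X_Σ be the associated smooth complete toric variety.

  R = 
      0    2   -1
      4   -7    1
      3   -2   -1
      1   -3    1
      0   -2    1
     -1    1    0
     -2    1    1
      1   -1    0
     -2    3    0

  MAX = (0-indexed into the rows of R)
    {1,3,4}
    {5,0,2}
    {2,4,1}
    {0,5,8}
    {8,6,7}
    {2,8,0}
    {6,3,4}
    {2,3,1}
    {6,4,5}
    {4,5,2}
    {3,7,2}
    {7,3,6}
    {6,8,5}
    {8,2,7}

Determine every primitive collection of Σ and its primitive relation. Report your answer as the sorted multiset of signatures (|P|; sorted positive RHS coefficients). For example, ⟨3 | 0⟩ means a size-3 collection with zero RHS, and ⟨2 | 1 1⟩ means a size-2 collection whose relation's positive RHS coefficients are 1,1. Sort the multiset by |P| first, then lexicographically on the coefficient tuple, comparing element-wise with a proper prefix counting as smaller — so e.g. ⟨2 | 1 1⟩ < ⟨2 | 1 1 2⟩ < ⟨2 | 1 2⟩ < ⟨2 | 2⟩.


Primitive collections (17):

  • {0,4}:  v_{0} + v_{4} = 0  →  sig = ⟨2 | 0⟩
  • {5,7}:  v_{5} + v_{7} = 0  →  sig = ⟨2 | 0⟩
  • {0,3}:  v_{0} + v_{3} = v_{7}  →  sig = ⟨2 | 1⟩
  • {0,6}:  v_{0} + v_{6} = v_{8}  →  sig = ⟨2 | 1⟩
  • {2,6}:  v_{2} + v_{6} = v_{7}  →  sig = ⟨2 | 1⟩
  • {3,5}:  v_{3} + v_{5} = v_{4}  →  sig = ⟨2 | 1⟩
  • {4,7}:  v_{4} + v_{7} = v_{3}  →  sig = ⟨2 | 1⟩
  • {4,8}:  v_{4} + v_{8} = v_{6}  →  sig = ⟨2 | 1⟩
  • {0,1}:  v_{0} + v_{1} = v_{2} + v_{3}  →  sig = ⟨2 | 1 1⟩
  • {0,7}:  v_{0} + v_{7} = v_{2} + v_{8}  →  sig = ⟨2 | 1 1⟩
  • {1,8}:  v_{1} + v_{8} = v_{3} + v_{7}  →  sig = ⟨2 | 1 1⟩
  • {3,8}:  v_{3} + v_{8} = v_{6} + v_{7}  →  sig = ⟨2 | 1 1⟩
  • {1,5}:  v_{1} + v_{5} = v_{2} + 2·v_{4}  →  sig = ⟨2 | 1 2⟩
  • {1,7}:  v_{1} + v_{7} = v_{2} + 2·v_{3}  →  sig = ⟨2 | 1 2⟩
  • {1,6}:  v_{1} + v_{6} = 2·v_{3}  →  sig = ⟨2 | 2⟩
  • {2,3,4}:  v_{2} + v_{3} + v_{4} = v_{1}  →  sig = ⟨3 | 1⟩
  • {2,5,8}:  v_{2} + v_{5} + v_{8} = v_{0}  →  sig = ⟨3 | 1⟩

Sorted signature multiset PRS(X):
{ ⟨2 | 0⟩ ×2,  ⟨2 | 1⟩ ×6,  ⟨2 | 1 1⟩ ×4,  ⟨2 | 1 2⟩ ×2,  ⟨2 | 2⟩,  ⟨3 | 1⟩ ×2 }


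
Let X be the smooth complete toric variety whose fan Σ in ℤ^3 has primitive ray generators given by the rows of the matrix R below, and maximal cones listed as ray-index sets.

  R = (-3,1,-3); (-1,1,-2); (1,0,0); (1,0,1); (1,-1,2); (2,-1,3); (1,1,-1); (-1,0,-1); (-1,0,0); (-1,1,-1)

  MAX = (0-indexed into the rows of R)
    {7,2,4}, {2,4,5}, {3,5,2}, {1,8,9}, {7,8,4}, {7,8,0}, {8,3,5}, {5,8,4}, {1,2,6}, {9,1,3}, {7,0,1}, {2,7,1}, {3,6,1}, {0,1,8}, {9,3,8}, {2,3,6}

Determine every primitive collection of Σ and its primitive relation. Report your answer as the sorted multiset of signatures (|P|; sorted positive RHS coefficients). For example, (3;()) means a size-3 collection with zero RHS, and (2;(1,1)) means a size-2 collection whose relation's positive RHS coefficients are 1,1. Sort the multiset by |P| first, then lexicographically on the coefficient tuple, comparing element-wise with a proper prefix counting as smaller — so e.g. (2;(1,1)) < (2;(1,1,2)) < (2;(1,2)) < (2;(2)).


Minimal non-faces — 24 found among 10 rays, 16 max cones:

  P = {1,4}:  v_{1} + v_{4} = 0 — sig = (2;())
  P = {2,8}:  v_{2} + v_{8} = 0 — sig = (2;())
  P = {3,7}:  v_{3} + v_{7} = 0 — sig = (2;())
  P = {0,5}:  v_{0} + v_{5} = v_{8} — sig = (2;(1))
  P = {1,5}:  v_{1} + v_{5} = v_{3} — sig = (2;(1))
  P = {3,4}:  v_{3} + v_{4} = v_{5} — sig = (2;(1))
  P = {5,7}:  v_{5} + v_{7} = v_{4} — sig = (2;(1))
  P = {0,2}:  v_{0} + v_{2} = v_{1} + v_{7} — sig = (2;(1,1))
  P = {0,3}:  v_{0} + v_{3} = v_{1} + v_{8} — sig = (2;(1,1))
  P = {0,4}:  v_{0} + v_{4} = v_{7} + v_{8} — sig = (2;(1,1))
  P = {2,9}:  v_{2} + v_{9} = v_{1} + v_{3} — sig = (2;(1,1))
  P = {4,6}:  v_{4} + v_{6} = v_{2} + v_{3} — sig = (2;(1,1))
  P = {4,9}:  v_{4} + v_{9} = v_{3} + v_{8} — sig = (2;(1,1))
  P = {6,7}:  v_{6} + v_{7} = v_{1} + v_{2} — sig = (2;(1,1))
  P = {6,8}:  v_{6} + v_{8} = v_{1} + v_{3} — sig = (2;(1,1))
  P = {7,9}:  v_{7} + v_{9} = v_{1} + v_{8} — sig = (2;(1,1))
  P = {5,6}:  v_{5} + v_{6} = v_{2} + 2·v_{3} — sig = (2;(1,2))
  P = {5,9}:  v_{5} + v_{9} = 2·v_{3} + v_{8} — sig = (2;(1,2))
  P = {0,6}:  v_{0} + v_{6} = 2·v_{1} — sig = (2;(2))
  P = {0,9}:  v_{0} + v_{9} = 2·v_{1} + 2·v_{8} — sig = (2;(2,2))
  P = {6,9}:  v_{6} + v_{9} = 2·v_{1} + 2·v_{3} — sig = (2;(2,2))
  P = {1,2,3}:  v_{1} + v_{2} + v_{3} = v_{6} — sig = (3;(1))
  P = {1,3,8}:  v_{1} + v_{3} + v_{8} = v_{9} — sig = (3;(1))
  P = {1,7,8}:  v_{1} + v_{7} + v_{8} = v_{0} — sig = (3;(1))

so the primitive-relation signature multiset is
    (2;())
    (2;())
    (2;())
    (2;(1))
    (2;(1))
    (2;(1))
    (2;(1))
    (2;(1,1))
    (2;(1,1))
    (2;(1,1))
    (2;(1,1))
    (2;(1,1))
    (2;(1,1))
    (2;(1,1))
    (2;(1,1))
    (2;(1,1))
    (2;(1,2))
    (2;(1,2))
    (2;(2))
    (2;(2,2))
    (2;(2,2))
    (3;(1))
    (3;(1))
    (3;(1))


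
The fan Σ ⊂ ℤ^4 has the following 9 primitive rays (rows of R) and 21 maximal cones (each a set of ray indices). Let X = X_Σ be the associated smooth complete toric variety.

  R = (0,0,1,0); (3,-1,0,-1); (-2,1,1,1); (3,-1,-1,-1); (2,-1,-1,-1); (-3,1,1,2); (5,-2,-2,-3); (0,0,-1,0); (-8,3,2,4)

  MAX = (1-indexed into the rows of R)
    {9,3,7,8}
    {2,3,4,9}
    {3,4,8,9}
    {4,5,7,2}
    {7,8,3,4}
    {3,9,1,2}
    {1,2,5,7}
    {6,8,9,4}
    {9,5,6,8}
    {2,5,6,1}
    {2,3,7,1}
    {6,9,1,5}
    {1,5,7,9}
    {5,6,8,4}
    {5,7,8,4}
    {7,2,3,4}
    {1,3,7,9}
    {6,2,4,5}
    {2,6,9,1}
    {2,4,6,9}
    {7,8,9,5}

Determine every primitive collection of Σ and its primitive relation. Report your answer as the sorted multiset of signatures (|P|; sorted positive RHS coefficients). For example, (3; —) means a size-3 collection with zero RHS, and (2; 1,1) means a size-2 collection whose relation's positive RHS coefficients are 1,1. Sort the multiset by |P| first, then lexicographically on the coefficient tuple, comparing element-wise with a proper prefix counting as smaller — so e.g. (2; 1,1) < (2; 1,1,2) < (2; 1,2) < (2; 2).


Minimal non-faces — 10 found among 9 rays, 21 max cones:

  {1,8}:  v_{1} + v_{8} = 0  →  sig = (2; —)
  {3,5}:  v_{3} + v_{5} = 0  →  sig = (2; —)
  {1,4}:  v_{1} + v_{4} = v_{2}  →  sig = (2; 1)
  {2,8}:  v_{2} + v_{8} = v_{4}  →  sig = (2; 1)
  {6,7}:  v_{6} + v_{7} = v_{5}  →  sig = (2; 1)
  {3,6}:  v_{3} + v_{6} = v_{2} + v_{9}  →  sig = (2; 1,1)
  {2,7,9}:  v_{2} + v_{7} + v_{9} = 0  →  sig = (3; —)
  {2,5,9}:  v_{2} + v_{5} + v_{9} = v_{6}  →  sig = (3; 1)
  {4,7,9}:  v_{4} + v_{7} + v_{9} = v_{8}  →  sig = (3; 1)
  {4,5,9}:  v_{4} + v_{5} + v_{9} = v_{6} + v_{8}  →  sig = (3; 1,1)

Sorted signature multiset PRS(X):
{ (2; —) ×2,  (2; 1) ×3,  (2; 1,1),  (3; —),  (3; 1) ×2,  (3; 1,1) }


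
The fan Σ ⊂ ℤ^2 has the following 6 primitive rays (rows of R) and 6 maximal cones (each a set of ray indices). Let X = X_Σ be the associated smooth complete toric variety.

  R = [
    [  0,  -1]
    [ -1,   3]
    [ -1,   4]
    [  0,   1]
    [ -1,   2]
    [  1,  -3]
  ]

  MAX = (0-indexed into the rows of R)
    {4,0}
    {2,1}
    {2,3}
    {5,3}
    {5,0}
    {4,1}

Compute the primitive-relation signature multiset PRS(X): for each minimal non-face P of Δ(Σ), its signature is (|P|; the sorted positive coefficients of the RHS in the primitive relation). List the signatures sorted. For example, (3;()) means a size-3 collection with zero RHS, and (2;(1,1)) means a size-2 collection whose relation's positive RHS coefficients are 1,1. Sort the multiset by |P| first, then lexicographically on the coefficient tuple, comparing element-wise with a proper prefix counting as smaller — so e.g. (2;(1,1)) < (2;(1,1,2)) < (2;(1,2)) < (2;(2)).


9 collections generate NE(X_Σ); each relation:

  P={0,3}:  v_{0} + v_{3} = 0  ⇒ sig = (2;())
  P={1,5}:  v_{1} + v_{5} = 0  ⇒ sig = (2;())
  P={0,1}:  v_{0} + v_{1} = v_{4}  ⇒ sig = (2;(1))
  P={0,2}:  v_{0} + v_{2} = v_{1}  ⇒ sig = (2;(1))
  P={1,3}:  v_{1} + v_{3} = v_{2}  ⇒ sig = (2;(1))
  P={2,5}:  v_{2} + v_{5} = v_{3}  ⇒ sig = (2;(1))
  P={3,4}:  v_{3} + v_{4} = v_{1}  ⇒ sig = (2;(1))
  P={4,5}:  v_{4} + v_{5} = v_{0}  ⇒ sig = (2;(1))
  P={2,4}:  v_{2} + v_{4} = 2·v_{1}  ⇒ sig = (2;(2))

Sorted signature multiset PRS(X):
[(2;()), (2;()), (2;(1)), (2;(1)), (2;(1)), (2;(1)), (2;(1)), (2;(1)), (2;(2))]


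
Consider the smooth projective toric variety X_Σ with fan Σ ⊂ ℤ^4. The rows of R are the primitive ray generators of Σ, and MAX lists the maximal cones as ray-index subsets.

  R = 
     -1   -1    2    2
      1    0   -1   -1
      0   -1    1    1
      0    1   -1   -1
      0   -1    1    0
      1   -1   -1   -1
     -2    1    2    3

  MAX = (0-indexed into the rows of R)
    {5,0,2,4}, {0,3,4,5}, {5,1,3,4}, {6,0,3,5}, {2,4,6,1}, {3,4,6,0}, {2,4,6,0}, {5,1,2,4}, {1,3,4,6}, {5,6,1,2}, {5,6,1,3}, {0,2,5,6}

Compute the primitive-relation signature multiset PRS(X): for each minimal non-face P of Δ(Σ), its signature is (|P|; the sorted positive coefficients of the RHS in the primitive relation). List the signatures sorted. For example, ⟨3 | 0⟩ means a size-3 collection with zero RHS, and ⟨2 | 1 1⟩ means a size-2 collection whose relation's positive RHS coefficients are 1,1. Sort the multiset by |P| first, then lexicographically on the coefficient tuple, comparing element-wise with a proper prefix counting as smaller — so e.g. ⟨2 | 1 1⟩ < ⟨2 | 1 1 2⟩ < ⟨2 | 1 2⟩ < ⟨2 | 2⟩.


Minimal non-faces — 3 found among 7 rays, 12 max cones:

  P = {2,3}:  v_{2} + v_{3} = 0  →  sig = ⟨2 | 0⟩
  P = {0,1}:  v_{0} + v_{1} = v_{2}  →  sig = ⟨2 | 1⟩
  P = {4,5,6}:  v_{4} + v_{5} + v_{6} = v_{0}  →  sig = ⟨3 | 1⟩

so the primitive-relation signature multiset is
    |P|=2: 2 collections, coeffs (), (1)
    |P|=3: 1 collection, coeffs (1)


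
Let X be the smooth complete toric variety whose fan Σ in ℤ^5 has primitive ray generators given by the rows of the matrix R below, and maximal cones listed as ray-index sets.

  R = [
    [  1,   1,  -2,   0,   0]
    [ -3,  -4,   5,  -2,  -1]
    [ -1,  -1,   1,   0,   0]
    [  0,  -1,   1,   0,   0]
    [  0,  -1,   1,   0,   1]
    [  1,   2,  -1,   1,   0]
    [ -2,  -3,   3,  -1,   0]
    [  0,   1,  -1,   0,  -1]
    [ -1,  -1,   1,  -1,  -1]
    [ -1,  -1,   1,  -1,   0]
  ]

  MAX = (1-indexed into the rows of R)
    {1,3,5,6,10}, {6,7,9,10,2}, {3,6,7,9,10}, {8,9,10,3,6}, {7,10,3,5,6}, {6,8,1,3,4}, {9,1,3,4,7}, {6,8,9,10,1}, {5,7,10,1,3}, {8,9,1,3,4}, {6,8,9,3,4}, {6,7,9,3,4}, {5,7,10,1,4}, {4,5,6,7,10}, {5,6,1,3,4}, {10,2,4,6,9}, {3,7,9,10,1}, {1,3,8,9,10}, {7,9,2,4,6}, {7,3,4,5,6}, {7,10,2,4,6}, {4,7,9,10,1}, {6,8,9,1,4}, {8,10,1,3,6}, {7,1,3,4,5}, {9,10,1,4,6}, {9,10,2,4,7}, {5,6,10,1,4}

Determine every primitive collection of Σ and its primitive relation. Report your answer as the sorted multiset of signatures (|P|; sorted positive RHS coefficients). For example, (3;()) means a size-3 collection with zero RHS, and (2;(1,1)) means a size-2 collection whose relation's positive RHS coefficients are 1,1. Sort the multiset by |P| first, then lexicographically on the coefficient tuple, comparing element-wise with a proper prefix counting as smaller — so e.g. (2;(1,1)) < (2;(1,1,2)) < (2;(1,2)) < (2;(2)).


Σ has 12 primitive collections:

  {5,8}:  v_{5} + v_{8} = 0 — sig = (2;())
  {5,9}:  v_{5} + v_{9} = v_{4} + v_{10} — sig = (2;(1,1))
  {7,8}:  v_{7} + v_{8} = v_{3} + v_{9} — sig = (2;(1,1))
  {1,2}:  v_{1} + v_{2} = v_{4} + v_{9} + v_{10} — sig = (2;(1,1,1))
  {2,3}:  v_{2} + v_{3} = v_{6} + 2·v_{7} + v_{9} — sig = (2;(1,1,2))
  {2,8}:  v_{2} + v_{8} = v_{6} + v_{7} + 2·v_{9} — sig = (2;(1,1,2))
  {2,5}:  v_{2} + v_{5} = 2·v_{4} + v_{6} + v_{7} + 2·v_{10} — sig = (2;(1,1,2,2))
  {1,6,7}:  v_{1} + v_{6} + v_{7} = 0 — sig = (3;())
  {3,4,10}:  v_{3} + v_{4} + v_{10} = v_{7} — sig = (3;(1))
  {4,8,10}:  v_{4} + v_{8} + v_{10} = v_{9} — sig = (3;(1))
  {1,3,6,9}:  v_{1} + v_{3} + v_{6} + v_{9} = v_{8} — sig = (4;(1))
  {4,6,7,9,10}:  v_{4} + v_{6} + v_{7} + v_{9} + v_{10} = v_{2} — sig = (5;(1))

Sorted signature multiset PRS(X):
{ (2;()),  (2;(1,1)) ×2,  (2;(1,1,1)),  (2;(1,1,2)) ×2,  (2;(1,1,2,2)),  (3;()),  (3;(1)) ×2,  (4;(1)),  (5;(1)) }
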